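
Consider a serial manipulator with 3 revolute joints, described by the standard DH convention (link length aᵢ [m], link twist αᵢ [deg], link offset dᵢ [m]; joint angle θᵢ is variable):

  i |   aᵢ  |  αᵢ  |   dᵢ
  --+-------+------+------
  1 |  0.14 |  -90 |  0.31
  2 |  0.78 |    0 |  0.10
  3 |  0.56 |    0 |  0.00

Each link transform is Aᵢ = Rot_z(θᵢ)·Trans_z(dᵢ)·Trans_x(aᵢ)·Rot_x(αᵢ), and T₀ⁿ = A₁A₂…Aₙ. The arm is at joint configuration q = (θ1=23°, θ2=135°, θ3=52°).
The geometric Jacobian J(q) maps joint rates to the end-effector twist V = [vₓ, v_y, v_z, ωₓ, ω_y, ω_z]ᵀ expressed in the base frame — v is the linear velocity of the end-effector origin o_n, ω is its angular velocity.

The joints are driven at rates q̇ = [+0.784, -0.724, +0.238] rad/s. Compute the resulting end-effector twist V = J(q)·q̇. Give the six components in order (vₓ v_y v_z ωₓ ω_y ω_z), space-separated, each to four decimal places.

0.5612 -0.5857 -0.6694 0.1899 -0.4474 0.7840

o_n = [-0.9295, -0.2859, -0.1733]
J₁: ẑ×o_n = [0.2859, -0.9295, 0.0000], ω = ẑ
J2: z=[-0.3907, 0.9205, 0.0000] o=[0.1289, 0.0547, 0.3100] → [-0.4449, -0.1888, 1.1074, -0.3907, 0.9205, 0.0000]
J3: z=[-0.3907, 0.9205, 0.0000] o=[-0.4179, -0.0688, -0.2415] → [0.0628, 0.0267, 0.5558, -0.3907, 0.9205, 0.0000]
V = J·q̇ = [0.5612, -0.5857, -0.6694, 0.1899, -0.4474, 0.7840]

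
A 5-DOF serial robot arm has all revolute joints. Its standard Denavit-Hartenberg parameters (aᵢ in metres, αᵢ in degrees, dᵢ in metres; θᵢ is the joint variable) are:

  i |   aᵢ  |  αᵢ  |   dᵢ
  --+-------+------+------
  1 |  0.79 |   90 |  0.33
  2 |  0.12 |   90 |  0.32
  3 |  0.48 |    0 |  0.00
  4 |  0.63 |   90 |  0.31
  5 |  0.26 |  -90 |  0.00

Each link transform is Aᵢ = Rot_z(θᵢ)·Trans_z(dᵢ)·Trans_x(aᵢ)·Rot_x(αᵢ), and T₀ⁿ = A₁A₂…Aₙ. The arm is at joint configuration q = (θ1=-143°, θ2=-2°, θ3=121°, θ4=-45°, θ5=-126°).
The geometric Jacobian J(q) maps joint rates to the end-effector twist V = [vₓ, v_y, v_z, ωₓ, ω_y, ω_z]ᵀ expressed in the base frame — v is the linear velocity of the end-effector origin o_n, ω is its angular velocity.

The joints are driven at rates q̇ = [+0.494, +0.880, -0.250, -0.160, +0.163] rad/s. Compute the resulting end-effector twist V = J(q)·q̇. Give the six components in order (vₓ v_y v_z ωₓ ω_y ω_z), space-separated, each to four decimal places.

o_n = [-1.3376, 0.4877, 0.2308]
J₁: ẑ×o_n = [-0.4877, -1.3376, 0.0000], ω = ẑ
J2: z=[-0.6018, 0.7986, 0.0000] o=[-0.6309, -0.4754, 0.3300] → [-0.0792, -0.0597, -0.0152, -0.6018, 0.7986, 0.0000]
J3: z=[0.0279, 0.0210, -0.9994] o=[-0.9193, -0.2920, 0.3258] → [0.7772, 0.4207, 0.0305, 0.0279, 0.0210, -0.9994]
J4: z=[0.0279, 0.0210, -0.9994] o=[-0.9696, 0.1852, 0.3344] → [0.3001, 0.3707, 0.0162, 0.0279, 0.0210, -0.9994]
J5: z=[-0.6288, -0.7768, -0.0339] o=[-1.4505, 0.5883, 0.0193] → [-0.1677, 0.1292, 0.1510, -0.6288, -0.7768, -0.0339]
V = J·q̇ = [-0.5803, -0.8567, 0.0010, -0.6435, 0.5676, 0.8982]

-0.5803 -0.8567 0.0010 -0.6435 0.5676 0.8982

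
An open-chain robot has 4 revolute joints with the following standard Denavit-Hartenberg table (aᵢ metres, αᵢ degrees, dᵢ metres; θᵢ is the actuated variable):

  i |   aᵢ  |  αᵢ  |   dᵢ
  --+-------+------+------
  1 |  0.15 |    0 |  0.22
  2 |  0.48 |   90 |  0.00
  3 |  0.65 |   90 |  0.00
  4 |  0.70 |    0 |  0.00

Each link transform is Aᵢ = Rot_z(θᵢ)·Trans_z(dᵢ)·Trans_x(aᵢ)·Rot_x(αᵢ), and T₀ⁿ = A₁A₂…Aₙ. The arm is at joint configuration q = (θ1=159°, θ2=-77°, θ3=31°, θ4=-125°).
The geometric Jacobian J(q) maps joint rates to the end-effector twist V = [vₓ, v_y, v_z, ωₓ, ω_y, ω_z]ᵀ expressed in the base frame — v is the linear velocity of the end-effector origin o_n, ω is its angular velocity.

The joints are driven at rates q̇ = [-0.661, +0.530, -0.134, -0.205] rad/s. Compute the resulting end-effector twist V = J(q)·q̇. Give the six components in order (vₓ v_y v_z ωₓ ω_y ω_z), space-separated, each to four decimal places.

o_n = [-0.6114, 0.8198, 0.3480]
J₁: ẑ×o_n = [-0.8198, -0.6114, 0.0000], ω = ẑ
J2: z=[0.0000, 0.0000, 1.0000] o=[-0.1400, 0.0538, 0.2200] → [-0.7661, -0.4714, 0.0000, 0.0000, 0.0000, 1.0000]
J3: z=[0.9903, -0.1392, 0.0000] o=[-0.0732, 0.5291, 0.2200] → [-0.0178, -0.1267, 0.2130, 0.9903, -0.1392, 0.0000]
J4: z=[0.0717, 0.5100, -0.8572] o=[0.0043, 1.0808, 0.5548] → [-0.3292, 0.5426, 0.2953, 0.0717, 0.5100, -0.8572]
V = J·q̇ = [0.2058, 0.0601, -0.0891, -0.1474, -0.0859, 0.0447]

0.2058 0.0601 -0.0891 -0.1474 -0.0859 0.0447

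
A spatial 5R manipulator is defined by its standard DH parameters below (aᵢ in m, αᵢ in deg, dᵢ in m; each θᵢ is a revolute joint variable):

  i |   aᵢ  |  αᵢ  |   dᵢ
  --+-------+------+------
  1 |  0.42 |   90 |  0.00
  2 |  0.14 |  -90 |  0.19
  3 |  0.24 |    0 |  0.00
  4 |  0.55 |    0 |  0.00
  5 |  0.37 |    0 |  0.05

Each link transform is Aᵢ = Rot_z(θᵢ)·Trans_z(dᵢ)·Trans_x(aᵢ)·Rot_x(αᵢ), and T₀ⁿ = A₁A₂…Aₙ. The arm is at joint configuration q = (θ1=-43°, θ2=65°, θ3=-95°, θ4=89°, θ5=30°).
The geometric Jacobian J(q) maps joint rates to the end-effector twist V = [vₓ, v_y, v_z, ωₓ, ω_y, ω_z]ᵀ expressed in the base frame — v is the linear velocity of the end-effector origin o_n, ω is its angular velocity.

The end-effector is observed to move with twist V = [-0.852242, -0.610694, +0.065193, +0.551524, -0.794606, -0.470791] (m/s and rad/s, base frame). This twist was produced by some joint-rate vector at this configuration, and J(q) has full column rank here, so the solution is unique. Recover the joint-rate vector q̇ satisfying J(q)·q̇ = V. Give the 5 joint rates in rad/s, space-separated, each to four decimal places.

-0.0300 0.2050 -0.4240 -0.7830 0.1640

o_n = [0.3552, -0.7907, 0.9311]
J₁: ẑ×o_n = [0.7907, 0.3552, -0.0000], ω = ẑ
J2: z=[-0.6820, -0.7314, 0.0000] o=[0.3072, -0.2864, 0.0000] → [-0.6810, 0.6350, 0.3790, -0.6820, -0.7314, 0.0000]
J3: z=[-0.6628, 0.6181, 0.4226] o=[0.2209, -0.4657, 0.1269] → [0.6345, 0.5898, 0.1324, -0.6628, 0.6181, 0.4226]
J4: z=[-0.6628, 0.6181, 0.4226] o=[0.0513, -0.6346, 0.1079] → [0.5748, 0.6741, -0.0843, -0.6628, 0.6181, 0.4226]
J5: z=[-0.6628, 0.6181, 0.4226] o=[0.1812, -0.8343, 0.6037] → [0.1840, 0.2906, -0.1364, -0.6628, 0.6181, 0.4226]
q̇ = J⁺·V = [-0.0300, 0.2050, -0.4240, -0.7830, 0.1640]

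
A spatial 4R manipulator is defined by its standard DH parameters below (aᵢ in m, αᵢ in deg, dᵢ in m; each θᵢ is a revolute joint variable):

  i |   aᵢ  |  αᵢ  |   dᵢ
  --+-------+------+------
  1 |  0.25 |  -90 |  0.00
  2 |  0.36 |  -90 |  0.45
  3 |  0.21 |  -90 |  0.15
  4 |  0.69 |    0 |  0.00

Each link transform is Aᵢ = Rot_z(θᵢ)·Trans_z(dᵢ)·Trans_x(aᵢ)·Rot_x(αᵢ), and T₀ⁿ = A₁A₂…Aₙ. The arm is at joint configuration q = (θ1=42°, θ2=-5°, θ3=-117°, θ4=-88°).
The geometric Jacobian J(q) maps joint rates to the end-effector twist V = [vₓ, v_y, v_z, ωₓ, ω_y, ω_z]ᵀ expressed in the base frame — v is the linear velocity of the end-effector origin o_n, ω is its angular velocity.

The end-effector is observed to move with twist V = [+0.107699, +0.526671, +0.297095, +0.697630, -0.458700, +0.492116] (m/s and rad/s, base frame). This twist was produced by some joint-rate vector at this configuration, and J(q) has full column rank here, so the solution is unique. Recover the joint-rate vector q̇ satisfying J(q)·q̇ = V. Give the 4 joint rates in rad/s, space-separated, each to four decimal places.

o_n = [-0.0127, 0.8748, -0.8143]
J₁: ẑ×o_n = [-0.8748, -0.0127, 0.0000], ω = ẑ
J2: z=[-0.6691, 0.7431, 0.0000] o=[0.1858, 0.1673, 0.0000] → [-0.6051, -0.5449, -0.3259, -0.6691, 0.7431, 0.0000]
J3: z=[0.0648, 0.0583, -0.9962] o=[0.1512, 0.7417, 0.0314] → [0.0833, 0.2180, 0.0182, 0.0648, 0.0583, -0.9962]
J4: z=[0.3558, 0.9313, 0.0777] o=[-0.0349, 0.8259, -0.1264] → [-0.6445, 0.2465, -0.0033, 0.3558, 0.9313, 0.0777]
q̇ = J⁺·V = [0.3130, -0.9230, -0.1600, 0.2540]

0.3130 -0.9230 -0.1600 0.2540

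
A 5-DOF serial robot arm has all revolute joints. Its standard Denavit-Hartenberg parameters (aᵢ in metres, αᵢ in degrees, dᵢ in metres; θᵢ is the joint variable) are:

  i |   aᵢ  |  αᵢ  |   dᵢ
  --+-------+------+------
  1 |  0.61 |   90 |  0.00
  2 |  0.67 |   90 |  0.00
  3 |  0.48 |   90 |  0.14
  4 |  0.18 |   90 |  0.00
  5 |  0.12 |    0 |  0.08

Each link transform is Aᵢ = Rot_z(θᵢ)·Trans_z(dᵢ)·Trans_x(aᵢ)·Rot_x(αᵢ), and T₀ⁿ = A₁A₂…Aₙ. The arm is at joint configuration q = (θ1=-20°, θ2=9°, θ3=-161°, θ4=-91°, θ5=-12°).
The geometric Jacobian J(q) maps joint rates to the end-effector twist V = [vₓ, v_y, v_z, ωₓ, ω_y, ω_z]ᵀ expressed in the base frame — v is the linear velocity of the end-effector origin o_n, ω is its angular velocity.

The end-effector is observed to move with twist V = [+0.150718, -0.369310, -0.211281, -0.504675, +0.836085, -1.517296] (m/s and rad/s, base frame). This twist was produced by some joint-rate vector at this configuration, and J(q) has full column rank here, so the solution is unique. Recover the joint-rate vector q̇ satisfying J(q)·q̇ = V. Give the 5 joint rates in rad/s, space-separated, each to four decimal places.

-0.7500 -0.8420 0.6520 0.5000 -0.7490

o_n = [0.8852, -0.1603, 0.2017]
J₁: ẑ×o_n = [0.1603, 0.8852, -0.0000], ω = ẑ
J2: z=[-0.3420, -0.9397, 0.0000] o=[0.5732, -0.2086, 0.0000] → [-0.1895, 0.0690, 0.2767, -0.3420, -0.9397, 0.0000]
J3: z=[0.1470, -0.0535, -0.9877] o=[1.1951, -0.4350, 0.1048] → [0.2661, 0.2918, 0.0238, 0.1470, -0.0535, -0.9877]
J4: z=[-0.6256, -0.7785, -0.0509] o=[0.8479, -0.1423, -0.1045] → [-0.2393, 0.1896, 0.0404, -0.6256, -0.7785, -0.0509]
J5: z=[0.7687, -0.6262, 0.1307] o=[0.8238, -0.1346, 0.0738] → [-0.0768, -0.0903, 0.0187, 0.7687, -0.6262, 0.1307]
q̇ = J⁺·V = [-0.7500, -0.8420, 0.6520, 0.5000, -0.7490]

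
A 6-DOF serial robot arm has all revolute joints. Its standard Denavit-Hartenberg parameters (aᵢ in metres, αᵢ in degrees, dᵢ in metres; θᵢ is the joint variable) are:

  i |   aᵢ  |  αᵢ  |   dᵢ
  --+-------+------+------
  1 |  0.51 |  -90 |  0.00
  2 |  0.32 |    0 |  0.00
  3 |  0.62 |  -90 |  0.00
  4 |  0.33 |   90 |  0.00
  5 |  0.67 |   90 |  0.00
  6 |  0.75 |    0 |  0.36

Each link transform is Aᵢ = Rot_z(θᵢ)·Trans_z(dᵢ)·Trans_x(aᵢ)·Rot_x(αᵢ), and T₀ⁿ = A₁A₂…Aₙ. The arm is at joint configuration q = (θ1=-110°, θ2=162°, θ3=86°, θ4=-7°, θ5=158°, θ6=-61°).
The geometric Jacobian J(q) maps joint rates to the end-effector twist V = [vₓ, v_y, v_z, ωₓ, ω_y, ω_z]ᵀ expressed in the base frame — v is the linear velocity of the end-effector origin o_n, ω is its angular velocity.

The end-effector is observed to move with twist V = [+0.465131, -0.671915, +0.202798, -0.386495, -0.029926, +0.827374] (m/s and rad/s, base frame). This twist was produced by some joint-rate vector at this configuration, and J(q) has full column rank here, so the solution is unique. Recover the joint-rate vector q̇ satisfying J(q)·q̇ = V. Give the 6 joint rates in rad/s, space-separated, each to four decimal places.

o_n = [-0.9404, -0.5042, 0.3660]
J₁: ẑ×o_n = [0.5042, -0.9404, 0.0000], ω = ẑ
J2: z=[0.9397, -0.3420, 0.0000] o=[-0.1744, -0.4792, 0.0000] → [-0.1252, -0.3440, -0.2854, 0.9397, -0.3420, 0.0000]
J3: z=[0.9397, -0.3420, 0.0000] o=[-0.0703, -0.1933, -0.0989] → [-0.1590, -0.4369, -0.5898, 0.9397, -0.3420, 0.0000]
J4: z=[-0.3171, -0.8713, 0.3746] o=[0.0091, 0.0250, 0.4760] → [0.2940, -0.3905, -0.6594, -0.3171, -0.8713, 0.3746]
J5: z=[0.9171, -0.3824, -0.1130] o=[0.0889, 0.1265, 0.7797] → [0.0869, 0.4956, -0.9720, 0.9171, -0.3824, -0.1130]
J6: z=[-0.2035, -0.6926, 0.6921] o=[-0.1409, -0.2833, 0.3020] → [0.1085, -0.5403, -0.5087, -0.2035, -0.6926, 0.6921]
q̇ = J⁺·V = [0.7390, 0.2550, -0.5250, 0.1530, -0.0850, 0.0310]

0.7390 0.2550 -0.5250 0.1530 -0.0850 0.0310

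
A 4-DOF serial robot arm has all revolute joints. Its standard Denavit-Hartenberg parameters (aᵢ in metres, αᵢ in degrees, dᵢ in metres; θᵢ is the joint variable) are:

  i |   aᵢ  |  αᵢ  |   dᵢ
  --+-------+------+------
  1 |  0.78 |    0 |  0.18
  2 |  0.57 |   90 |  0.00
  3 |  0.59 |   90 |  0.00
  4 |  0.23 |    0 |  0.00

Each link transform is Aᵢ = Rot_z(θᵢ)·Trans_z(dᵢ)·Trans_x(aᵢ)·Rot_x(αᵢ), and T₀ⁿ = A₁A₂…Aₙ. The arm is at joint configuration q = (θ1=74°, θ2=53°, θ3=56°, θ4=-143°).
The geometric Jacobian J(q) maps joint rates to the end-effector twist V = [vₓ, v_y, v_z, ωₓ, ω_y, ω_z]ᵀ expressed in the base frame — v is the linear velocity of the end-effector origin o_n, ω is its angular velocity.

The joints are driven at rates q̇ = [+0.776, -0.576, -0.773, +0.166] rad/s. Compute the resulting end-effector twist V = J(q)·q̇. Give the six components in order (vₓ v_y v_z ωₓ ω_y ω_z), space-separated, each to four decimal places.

-0.8813 0.2486 -0.1566 -0.7002 -0.3553 0.1072

o_n = [-0.3753, 1.3032, 0.5168]
J₁: ẑ×o_n = [-1.3032, -0.3753, 0.0000], ω = ẑ
J2: z=[0.0000, 0.0000, 1.0000] o=[0.2150, 0.7498, 0.1800] → [-0.5534, -0.5903, 0.0000, 0.0000, 0.0000, 1.0000]
J3: z=[0.7986, 0.6018, 0.0000] o=[-0.1280, 1.2050, 0.1800] → [0.2027, -0.2690, 0.2272, 0.7986, 0.6018, 0.0000]
J4: z=[-0.4989, 0.6621, -0.5592] o=[-0.3266, 1.4685, 0.6691] → [-0.1933, -0.0487, 0.1148, -0.4989, 0.6621, -0.5592]
V = J·q̇ = [-0.8813, 0.2486, -0.1566, -0.7002, -0.3553, 0.1072]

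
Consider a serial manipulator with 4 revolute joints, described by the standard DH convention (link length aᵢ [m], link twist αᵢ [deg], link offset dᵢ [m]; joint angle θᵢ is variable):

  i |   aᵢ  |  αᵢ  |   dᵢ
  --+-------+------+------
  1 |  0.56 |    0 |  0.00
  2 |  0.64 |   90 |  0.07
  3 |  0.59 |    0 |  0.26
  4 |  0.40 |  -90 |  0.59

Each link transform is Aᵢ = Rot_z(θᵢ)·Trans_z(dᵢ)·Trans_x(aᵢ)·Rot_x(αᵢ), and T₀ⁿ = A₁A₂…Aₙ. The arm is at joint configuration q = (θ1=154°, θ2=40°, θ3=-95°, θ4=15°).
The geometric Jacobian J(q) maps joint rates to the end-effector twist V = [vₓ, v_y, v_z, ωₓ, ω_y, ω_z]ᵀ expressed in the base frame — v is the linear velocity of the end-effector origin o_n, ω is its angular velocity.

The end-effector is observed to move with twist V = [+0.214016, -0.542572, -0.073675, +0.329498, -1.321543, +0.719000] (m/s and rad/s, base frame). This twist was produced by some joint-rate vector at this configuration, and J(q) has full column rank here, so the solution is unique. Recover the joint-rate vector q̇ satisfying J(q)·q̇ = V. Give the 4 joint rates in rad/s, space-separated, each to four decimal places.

0.2450 0.4740 -0.4070 -0.9550

o_n = [-1.3474, 0.9110, -0.9117]
J₁: ẑ×o_n = [-0.9110, -1.3474, 0.0000], ω = ẑ
J2: z=[0.0000, 0.0000, 1.0000] o=[-0.5033, 0.2455, 0.0000] → [-0.6656, -0.8441, 0.0000, 0.0000, 0.0000, 1.0000]
J3: z=[-0.2419, 0.9703, 0.0000] o=[-1.1243, 0.0907, 0.0700] → [-0.9525, -0.2375, 0.0180, -0.2419, 0.9703, 0.0000]
J4: z=[-0.2419, 0.9703, 0.0000] o=[-1.1373, 0.3554, -0.5178] → [-0.3822, -0.0953, 0.0695, -0.2419, 0.9703, 0.0000]
q̇ = J⁺·V = [0.2450, 0.4740, -0.4070, -0.9550]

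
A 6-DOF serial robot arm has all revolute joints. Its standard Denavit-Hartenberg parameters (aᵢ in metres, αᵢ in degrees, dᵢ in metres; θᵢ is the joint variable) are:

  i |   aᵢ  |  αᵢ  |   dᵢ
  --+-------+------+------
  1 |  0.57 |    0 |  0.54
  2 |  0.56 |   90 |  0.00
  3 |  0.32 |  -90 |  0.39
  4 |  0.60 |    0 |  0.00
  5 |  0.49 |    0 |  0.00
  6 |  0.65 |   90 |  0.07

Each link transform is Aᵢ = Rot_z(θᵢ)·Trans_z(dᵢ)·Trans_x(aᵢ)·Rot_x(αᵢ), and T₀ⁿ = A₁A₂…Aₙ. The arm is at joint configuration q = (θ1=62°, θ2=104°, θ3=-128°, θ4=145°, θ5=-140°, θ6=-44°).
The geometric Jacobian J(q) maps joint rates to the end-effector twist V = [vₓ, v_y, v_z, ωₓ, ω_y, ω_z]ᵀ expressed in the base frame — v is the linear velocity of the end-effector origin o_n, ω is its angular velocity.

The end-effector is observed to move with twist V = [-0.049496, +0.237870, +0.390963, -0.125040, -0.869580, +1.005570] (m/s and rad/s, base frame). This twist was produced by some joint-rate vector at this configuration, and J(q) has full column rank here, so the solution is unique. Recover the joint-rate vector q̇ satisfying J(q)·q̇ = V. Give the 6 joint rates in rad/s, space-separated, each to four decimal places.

0.5890 0.3470 -0.8740 -0.0880 -0.3750 0.3500

o_n = [0.2613, 0.9297, -0.1507]
J₁: ẑ×o_n = [-0.9297, 0.2613, 0.0000], ω = ẑ
J2: z=[0.0000, 0.0000, 1.0000] o=[0.2676, 0.5033, 0.5400] → [-0.4264, -0.0063, 0.0000, 0.0000, 0.0000, 1.0000]
J3: z=[0.2419, 0.9703, 0.0000] o=[-0.2758, 0.6388, 0.5400] → [-0.6702, 0.1671, -0.4508, 0.2419, 0.9703, 0.0000]
J4: z=[-0.7646, 0.1906, -0.6157] o=[0.0097, 0.9695, 0.2878] → [-0.1081, -0.4902, -0.0175, -0.7646, 0.1906, -0.6157]
J5: z=[-0.7646, 0.1906, -0.6157] o=[-0.3671, 0.7088, 0.6751] → [-0.0214, -1.0183, -0.2887, -0.7646, 0.1906, -0.6157]
J6: z=[-0.7646, 0.1906, -0.6157] o=[-0.0859, 0.5946, 0.2905] → [0.1222, -0.5511, -0.3223, -0.7646, 0.1906, -0.6157]
q̇ = J⁺·V = [0.5890, 0.3470, -0.8740, -0.0880, -0.3750, 0.3500]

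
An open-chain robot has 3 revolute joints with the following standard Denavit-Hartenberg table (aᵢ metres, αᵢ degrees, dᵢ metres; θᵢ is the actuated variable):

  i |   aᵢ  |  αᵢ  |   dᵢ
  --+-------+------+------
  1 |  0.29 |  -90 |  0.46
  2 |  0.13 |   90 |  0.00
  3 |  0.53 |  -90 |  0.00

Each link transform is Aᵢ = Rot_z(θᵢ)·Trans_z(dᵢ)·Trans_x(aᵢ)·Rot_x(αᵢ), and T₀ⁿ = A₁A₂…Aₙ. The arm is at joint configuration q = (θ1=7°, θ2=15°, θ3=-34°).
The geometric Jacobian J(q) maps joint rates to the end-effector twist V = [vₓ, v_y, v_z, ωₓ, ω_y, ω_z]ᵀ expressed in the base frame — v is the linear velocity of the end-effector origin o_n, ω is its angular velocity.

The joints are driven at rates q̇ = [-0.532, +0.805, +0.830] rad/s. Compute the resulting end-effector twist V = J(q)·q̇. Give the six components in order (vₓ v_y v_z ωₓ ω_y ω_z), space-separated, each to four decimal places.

o_n = [0.8698, -0.1918, 0.3126]
J₁: ẑ×o_n = [0.1918, 0.8698, -0.0000], ω = ẑ
J2: z=[-0.1219, 0.9925, 0.0000] o=[0.2878, 0.0353, 0.4600] → [-0.1463, -0.0180, -0.5500, -0.1219, 0.9925, 0.0000]
J3: z=[0.2569, 0.0315, 0.9659] o=[0.4125, 0.0506, 0.4264] → [0.2306, 0.4710, -0.0767, 0.2569, 0.0315, 0.9659]
V = J·q̇ = [-0.0284, -0.0863, -0.5064, 0.1151, 0.8252, 0.2697]

-0.0284 -0.0863 -0.5064 0.1151 0.8252 0.2697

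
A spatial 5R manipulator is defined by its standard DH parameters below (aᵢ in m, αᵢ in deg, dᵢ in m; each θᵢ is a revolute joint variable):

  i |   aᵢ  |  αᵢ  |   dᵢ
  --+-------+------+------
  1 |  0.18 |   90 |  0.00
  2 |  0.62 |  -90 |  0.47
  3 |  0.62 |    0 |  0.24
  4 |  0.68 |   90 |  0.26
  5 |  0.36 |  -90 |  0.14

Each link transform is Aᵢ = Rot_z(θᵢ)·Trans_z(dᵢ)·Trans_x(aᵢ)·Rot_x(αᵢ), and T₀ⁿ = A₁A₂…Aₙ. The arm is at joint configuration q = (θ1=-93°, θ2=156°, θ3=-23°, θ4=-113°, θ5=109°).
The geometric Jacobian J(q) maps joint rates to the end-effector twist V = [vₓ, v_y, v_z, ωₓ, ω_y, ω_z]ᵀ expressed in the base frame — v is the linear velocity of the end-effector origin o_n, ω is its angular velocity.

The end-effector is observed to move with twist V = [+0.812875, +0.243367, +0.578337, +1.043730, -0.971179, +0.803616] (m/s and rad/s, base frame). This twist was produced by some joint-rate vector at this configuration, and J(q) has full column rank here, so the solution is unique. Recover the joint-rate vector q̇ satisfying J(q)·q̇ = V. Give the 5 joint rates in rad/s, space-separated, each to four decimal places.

-0.3400 -0.7090 -0.5390 -0.8780 0.5340

o_n = [-0.9597, 0.8423, -0.4876]
J₁: ẑ×o_n = [-0.8423, -0.9597, 0.0000], ω = ẑ
J2: z=[-0.9986, 0.0523, 0.0000] o=[-0.0094, -0.1798, 0.0000] → [-0.0255, -0.4870, -0.9709, -0.9986, 0.0523, 0.0000]
J3: z=[0.0213, 0.4062, -0.9135] o=[-0.4491, 0.4105, 0.2522] → [0.0940, 0.4822, 0.2166, 0.0213, 0.4062, -0.9135]
J4: z=[0.0213, 0.4062, -0.9135] o=[-0.6587, 1.0413, 0.2651] → [-0.4875, 0.2911, 0.1181, 0.0213, 0.4062, -0.9135]
J5: z=[0.6851, -0.6714, -0.2825] o=[-1.1482, 0.7254, -0.1714] → [0.2453, 0.1634, 0.2067, 0.6851, -0.6714, -0.2825]
q̇ = J⁺·V = [-0.3400, -0.7090, -0.5390, -0.8780, 0.5340]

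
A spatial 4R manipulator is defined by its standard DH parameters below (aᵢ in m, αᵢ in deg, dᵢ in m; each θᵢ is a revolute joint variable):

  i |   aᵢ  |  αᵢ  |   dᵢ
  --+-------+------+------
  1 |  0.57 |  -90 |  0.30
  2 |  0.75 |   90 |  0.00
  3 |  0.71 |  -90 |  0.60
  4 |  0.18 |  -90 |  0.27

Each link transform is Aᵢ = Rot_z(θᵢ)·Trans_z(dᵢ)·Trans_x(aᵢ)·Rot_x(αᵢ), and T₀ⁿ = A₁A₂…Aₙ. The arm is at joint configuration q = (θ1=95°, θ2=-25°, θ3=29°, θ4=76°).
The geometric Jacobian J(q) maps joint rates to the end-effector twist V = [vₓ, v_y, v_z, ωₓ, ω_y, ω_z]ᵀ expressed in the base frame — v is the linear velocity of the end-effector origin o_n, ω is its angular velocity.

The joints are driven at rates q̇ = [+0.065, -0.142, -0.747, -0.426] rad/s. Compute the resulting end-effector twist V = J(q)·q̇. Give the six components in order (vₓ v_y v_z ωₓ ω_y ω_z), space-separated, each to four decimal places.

0.2317 0.3092 0.3732 0.4688 0.5458 -0.5247

o_n = [-0.7342, 1.4903, 1.2257]
J₁: ẑ×o_n = [-1.4903, -0.7342, 0.0000], ω = ẑ
J2: z=[-0.9962, -0.0872, 0.0000] o=[-0.0497, 0.5678, 0.3000] → [-0.0807, 0.9221, -0.9787, -0.9962, -0.0872, 0.0000]
J3: z=[0.0368, -0.4210, 0.9063] o=[-0.1089, 1.2450, 0.6170] → [-0.4786, -0.5891, -0.2542, 0.0368, -0.4210, 0.9063]
J4: z=[-0.8330, -0.5139, -0.2049] o=[-0.4788, 1.5230, 1.4232] → [0.0948, -0.1122, -0.1040, -0.8330, -0.5139, -0.2049]
V = J·q̇ = [0.2317, 0.3092, 0.3732, 0.4688, 0.5458, -0.5247]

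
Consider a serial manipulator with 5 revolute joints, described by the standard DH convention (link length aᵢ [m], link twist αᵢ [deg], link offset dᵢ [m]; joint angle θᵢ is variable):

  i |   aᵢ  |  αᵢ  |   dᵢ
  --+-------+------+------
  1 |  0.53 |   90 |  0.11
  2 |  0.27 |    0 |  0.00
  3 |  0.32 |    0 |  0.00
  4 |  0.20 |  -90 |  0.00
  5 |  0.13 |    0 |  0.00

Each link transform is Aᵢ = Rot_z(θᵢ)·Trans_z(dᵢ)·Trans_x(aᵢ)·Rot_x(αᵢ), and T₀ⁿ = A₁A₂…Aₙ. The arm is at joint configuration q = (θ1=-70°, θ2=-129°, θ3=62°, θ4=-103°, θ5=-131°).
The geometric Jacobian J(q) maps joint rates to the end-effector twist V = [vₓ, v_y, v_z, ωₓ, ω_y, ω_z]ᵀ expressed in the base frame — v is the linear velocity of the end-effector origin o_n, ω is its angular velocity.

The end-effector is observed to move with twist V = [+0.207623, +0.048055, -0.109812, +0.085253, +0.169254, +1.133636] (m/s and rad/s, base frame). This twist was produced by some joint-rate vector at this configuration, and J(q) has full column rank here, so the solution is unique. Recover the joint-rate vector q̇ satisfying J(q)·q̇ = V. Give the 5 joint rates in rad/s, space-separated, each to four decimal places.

0.3970 0.3980 -0.9620 0.4260 -0.7480

o_n = [0.0351, -0.3833, -0.4143]
J₁: ẑ×o_n = [0.3833, 0.0351, -0.0000], ω = ẑ
J2: z=[-0.9397, -0.3420, 0.0000] o=[0.1813, -0.4980, 0.1100] → [0.1793, -0.4927, -0.1579, -0.9397, -0.3420, 0.0000]
J3: z=[-0.9397, -0.3420, 0.0000] o=[0.1232, -0.3384, -0.0998] → [0.1076, -0.2955, 0.0121, -0.9397, -0.3420, 0.0000]
J4: z=[-0.9397, -0.3420, 0.0000] o=[0.1659, -0.4559, -0.3944] → [0.0068, -0.0187, -0.1130, -0.9397, -0.3420, 0.0000]
J5: z=[0.0594, -0.1632, -0.9848] o=[0.0986, -0.2708, -0.4291] → [-0.1132, 0.0616, -0.0170, 0.0594, -0.1632, -0.9848]
q̇ = J⁺·V = [0.3970, 0.3980, -0.9620, 0.4260, -0.7480]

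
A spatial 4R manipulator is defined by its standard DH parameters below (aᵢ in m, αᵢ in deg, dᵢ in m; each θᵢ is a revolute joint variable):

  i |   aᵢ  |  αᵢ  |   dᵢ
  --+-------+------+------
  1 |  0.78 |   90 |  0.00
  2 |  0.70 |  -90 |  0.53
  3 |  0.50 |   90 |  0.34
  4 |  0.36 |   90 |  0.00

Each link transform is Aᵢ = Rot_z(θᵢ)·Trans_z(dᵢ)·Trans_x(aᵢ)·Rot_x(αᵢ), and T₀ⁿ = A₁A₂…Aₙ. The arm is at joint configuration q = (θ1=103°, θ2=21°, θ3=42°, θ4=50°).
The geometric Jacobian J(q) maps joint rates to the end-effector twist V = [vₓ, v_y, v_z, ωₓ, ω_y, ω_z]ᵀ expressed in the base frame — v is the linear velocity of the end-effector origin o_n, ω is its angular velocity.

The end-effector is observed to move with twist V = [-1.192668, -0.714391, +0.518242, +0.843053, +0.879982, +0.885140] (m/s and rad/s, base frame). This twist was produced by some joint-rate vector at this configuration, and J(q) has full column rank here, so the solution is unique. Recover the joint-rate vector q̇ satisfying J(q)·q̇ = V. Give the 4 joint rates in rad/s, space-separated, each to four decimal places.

o_n = [-0.3474, 1.6853, 1.0205]
J₁: ẑ×o_n = [-1.6853, -0.3474, 0.0000], ω = ẑ
J2: z=[0.9744, 0.2250, 0.0000] o=[-0.1755, 0.7600, 0.0000] → [0.2296, -0.9944, 0.9403, 0.9744, 0.2250, 0.0000]
J3: z=[0.0806, -0.3492, 0.9336] o=[0.1939, 1.5160, 0.2509] → [-0.4268, -0.5675, -0.1754, 0.0806, -0.3492, 0.9336]
J4: z=[0.5836, 0.7758, 0.2398] o=[-0.1827, 1.6600, 0.7014] → [0.2415, -0.2257, 0.1426, 0.5836, 0.7758, 0.2398]
q̇ = J⁺·V = [0.9630, 0.3580, -0.3120, 0.8900]

0.9630 0.3580 -0.3120 0.8900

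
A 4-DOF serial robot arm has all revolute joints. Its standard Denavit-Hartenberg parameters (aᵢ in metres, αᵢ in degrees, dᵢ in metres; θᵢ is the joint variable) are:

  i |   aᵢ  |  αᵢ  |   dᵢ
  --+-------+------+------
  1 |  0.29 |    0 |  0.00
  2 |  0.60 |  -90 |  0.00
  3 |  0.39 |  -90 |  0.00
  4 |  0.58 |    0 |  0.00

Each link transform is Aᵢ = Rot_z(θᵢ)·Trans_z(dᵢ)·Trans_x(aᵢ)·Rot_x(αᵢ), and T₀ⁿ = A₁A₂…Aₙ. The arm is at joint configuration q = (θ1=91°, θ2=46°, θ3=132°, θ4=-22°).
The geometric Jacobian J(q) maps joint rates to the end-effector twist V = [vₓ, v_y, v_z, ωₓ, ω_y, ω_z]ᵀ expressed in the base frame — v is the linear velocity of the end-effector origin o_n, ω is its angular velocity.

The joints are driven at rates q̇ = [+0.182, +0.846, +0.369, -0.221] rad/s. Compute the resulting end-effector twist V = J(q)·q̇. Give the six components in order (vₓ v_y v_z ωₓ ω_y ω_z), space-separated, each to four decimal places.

0.2067 -0.3761 0.2648 -0.3718 -0.1579 0.8801

o_n = [-0.1380, 0.1169, -0.6895]
J₁: ẑ×o_n = [-0.1169, -0.1380, 0.0000], ω = ẑ
J2: z=[0.0000, 0.0000, 1.0000] o=[-0.0051, 0.2900, 0.0000] → [0.1731, -0.1330, 0.0000, 0.0000, 0.0000, 1.0000]
J3: z=[-0.6820, -0.7314, 0.0000] o=[-0.4439, 0.6992, 0.0000] → [0.5042, -0.4702, 0.6208, -0.6820, -0.7314, 0.0000]
J4: z=[0.5435, -0.5068, 0.6691] o=[-0.2530, 0.5212, -0.2898] → [0.4731, 0.2941, -0.1615, 0.5435, -0.5068, 0.6691]
V = J·q̇ = [0.2067, -0.3761, 0.2648, -0.3718, -0.1579, 0.8801]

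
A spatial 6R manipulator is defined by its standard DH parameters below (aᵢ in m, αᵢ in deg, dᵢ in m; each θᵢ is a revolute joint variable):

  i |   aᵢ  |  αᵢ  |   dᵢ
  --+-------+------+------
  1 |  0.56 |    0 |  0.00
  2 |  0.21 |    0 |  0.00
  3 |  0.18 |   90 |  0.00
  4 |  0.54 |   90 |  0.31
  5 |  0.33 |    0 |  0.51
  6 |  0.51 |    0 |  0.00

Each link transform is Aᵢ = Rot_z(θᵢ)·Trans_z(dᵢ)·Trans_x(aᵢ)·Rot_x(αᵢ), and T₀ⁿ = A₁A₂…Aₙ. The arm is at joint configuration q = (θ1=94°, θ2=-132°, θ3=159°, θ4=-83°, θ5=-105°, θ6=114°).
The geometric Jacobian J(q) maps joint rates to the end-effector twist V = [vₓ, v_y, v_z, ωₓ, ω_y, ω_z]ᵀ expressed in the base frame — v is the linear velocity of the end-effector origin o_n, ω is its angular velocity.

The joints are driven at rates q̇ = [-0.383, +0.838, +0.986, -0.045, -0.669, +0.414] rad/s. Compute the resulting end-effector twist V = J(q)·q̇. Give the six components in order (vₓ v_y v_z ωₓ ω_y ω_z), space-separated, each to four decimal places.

o_n = [0.2952, 0.2864, -1.0133]
J₁: ẑ×o_n = [-0.2864, 0.2952, 0.0000], ω = ẑ
J2: z=[0.0000, 0.0000, 1.0000] o=[-0.0391, 0.5586, 0.0000] → [0.2722, 0.3342, -0.0000, 0.0000, 0.0000, 1.0000]
J3: z=[0.0000, 0.0000, 1.0000] o=[0.1264, 0.4293, 0.0000] → [0.1429, 0.1687, -0.0000, 0.0000, 0.0000, 1.0000]
J4: z=[0.8572, 0.5150, 0.0000] o=[0.0337, 0.5836, 0.0000] → [-0.5219, 0.8686, -0.3894, 0.8572, 0.5150, 0.0000]
J5: z=[0.5112, -0.8508, -0.1219] o=[0.2655, 0.7997, -0.5360] → [0.3436, 0.2404, -0.2372, 0.5112, -0.8508, -0.1219]
J6: z=[0.5112, -0.8508, -0.1219] o=[0.2584, 0.1927, -0.5134] → [0.4368, 0.2511, 0.0792, 0.5112, -0.8508, -0.1219]
V = J·q̇ = [0.4532, 0.2374, 0.2090, -0.1689, 0.1938, 1.4721]

0.4532 0.2374 0.2090 -0.1689 0.1938 1.4721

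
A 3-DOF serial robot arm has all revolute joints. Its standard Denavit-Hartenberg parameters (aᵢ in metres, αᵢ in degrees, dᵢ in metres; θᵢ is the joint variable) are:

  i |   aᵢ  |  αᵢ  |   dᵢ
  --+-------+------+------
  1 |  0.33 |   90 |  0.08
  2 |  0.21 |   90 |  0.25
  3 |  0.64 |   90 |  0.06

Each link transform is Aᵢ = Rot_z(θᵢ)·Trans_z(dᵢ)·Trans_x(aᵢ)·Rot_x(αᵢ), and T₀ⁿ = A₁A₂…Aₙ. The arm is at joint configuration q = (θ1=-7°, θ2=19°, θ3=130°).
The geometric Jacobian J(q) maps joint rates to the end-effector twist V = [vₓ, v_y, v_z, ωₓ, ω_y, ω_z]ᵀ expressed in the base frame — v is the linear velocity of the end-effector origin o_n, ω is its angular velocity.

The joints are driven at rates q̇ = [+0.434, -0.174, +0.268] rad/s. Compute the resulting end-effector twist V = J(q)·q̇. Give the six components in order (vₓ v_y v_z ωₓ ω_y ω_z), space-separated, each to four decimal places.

o_n = [0.0677, -0.7541, -0.0423]
J₁: ẑ×o_n = [0.7541, 0.0677, -0.0000], ω = ẑ
J2: z=[-0.1219, -0.9925, 0.0000] o=[0.3275, -0.0402, 0.0800] → [0.1214, -0.0149, -0.1709, -0.1219, -0.9925, 0.0000]
J3: z=[0.3231, -0.0397, -0.9455] o=[0.4942, -0.3126, 0.1484] → [-0.4100, 0.4648, -0.1596, 0.3231, -0.0397, -0.9455]
V = J·q̇ = [0.1963, 0.1566, -0.0130, 0.1078, 0.1621, 0.1806]

0.1963 0.1566 -0.0130 0.1078 0.1621 0.1806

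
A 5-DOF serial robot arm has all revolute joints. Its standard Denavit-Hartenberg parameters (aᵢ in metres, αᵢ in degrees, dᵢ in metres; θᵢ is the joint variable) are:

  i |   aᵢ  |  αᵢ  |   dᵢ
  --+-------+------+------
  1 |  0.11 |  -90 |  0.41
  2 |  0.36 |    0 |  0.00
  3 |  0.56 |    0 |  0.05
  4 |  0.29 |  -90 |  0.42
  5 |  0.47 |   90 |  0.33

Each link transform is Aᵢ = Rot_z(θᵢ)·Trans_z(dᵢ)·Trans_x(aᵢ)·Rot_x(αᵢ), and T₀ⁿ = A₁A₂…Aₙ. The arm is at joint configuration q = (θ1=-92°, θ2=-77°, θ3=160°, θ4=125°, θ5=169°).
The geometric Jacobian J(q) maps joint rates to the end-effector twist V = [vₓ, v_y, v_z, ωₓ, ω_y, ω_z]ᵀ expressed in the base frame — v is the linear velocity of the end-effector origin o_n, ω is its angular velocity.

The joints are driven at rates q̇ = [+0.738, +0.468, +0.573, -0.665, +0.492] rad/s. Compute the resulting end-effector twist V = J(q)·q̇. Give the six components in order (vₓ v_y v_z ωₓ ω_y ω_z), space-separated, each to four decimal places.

o_n = [0.3604, -0.5784, 0.4159]
J₁: ẑ×o_n = [0.5784, 0.3604, -0.0000], ω = ẑ
J2: z=[0.9994, -0.0349, 0.0000] o=[-0.0038, -0.1099, 0.4100] → [-0.0002, -0.0059, -0.4555, 0.9994, -0.0349, 0.0000]
J3: z=[0.9994, -0.0349, 0.0000] o=[-0.0067, -0.1909, 0.7608] → [0.0120, 0.3447, -0.3745, 0.9994, -0.0349, 0.0000]
J4: z=[0.9994, -0.0349, 0.0000] o=[0.0409, -0.2608, 0.2049] → [-0.0074, -0.2108, -0.3062, 0.9994, -0.0349, 0.0000]
J5: z=[-0.0164, -0.4692, 0.8829] o=[0.4696, -0.0196, 0.3411] → [0.4583, -0.0952, -0.0421, -0.0164, -0.4692, 0.8829]
V = J·q̇ = [0.6640, 0.5540, -0.2448, 0.3677, -0.2440, 1.1724]

0.6640 0.5540 -0.2448 0.3677 -0.2440 1.1724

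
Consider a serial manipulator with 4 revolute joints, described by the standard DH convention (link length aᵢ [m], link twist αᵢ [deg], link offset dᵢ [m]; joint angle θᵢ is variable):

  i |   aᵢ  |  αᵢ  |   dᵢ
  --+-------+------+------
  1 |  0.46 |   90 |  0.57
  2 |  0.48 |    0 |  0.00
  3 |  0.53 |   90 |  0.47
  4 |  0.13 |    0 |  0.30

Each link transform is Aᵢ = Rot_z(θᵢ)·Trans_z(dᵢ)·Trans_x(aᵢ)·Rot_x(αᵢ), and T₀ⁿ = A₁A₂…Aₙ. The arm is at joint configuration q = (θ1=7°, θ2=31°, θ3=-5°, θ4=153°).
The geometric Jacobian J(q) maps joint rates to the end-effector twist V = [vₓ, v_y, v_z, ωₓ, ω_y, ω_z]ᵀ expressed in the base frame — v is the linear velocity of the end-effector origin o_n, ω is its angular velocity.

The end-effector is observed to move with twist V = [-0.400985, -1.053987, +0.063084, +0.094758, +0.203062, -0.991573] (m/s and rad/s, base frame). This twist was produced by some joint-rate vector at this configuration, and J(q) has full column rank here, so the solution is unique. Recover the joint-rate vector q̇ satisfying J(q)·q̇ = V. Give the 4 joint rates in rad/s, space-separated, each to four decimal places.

-0.7480 0.4030 -0.5930 0.2710

o_n = [1.4294, -0.3575, 0.7291]
J₁: ẑ×o_n = [0.3575, 1.4294, -0.0000], ω = ẑ
J2: z=[0.1219, -0.9925, 0.0000] o=[0.4566, 0.0561, 0.5700] → [-0.1580, -0.0194, 0.9152, 0.1219, -0.9925, 0.0000]
J3: z=[0.1219, -0.9925, 0.0000] o=[0.8649, 0.1062, 0.8172] → [0.0874, 0.0107, 0.5038, 0.1219, -0.9925, 0.0000]
J4: z=[0.4351, 0.0534, -0.8988] o=[1.3950, -0.3022, 1.0496] → [-0.0668, 0.1085, -0.0259, 0.4351, 0.0534, -0.8988]
q̇ = J⁺·V = [-0.7480, 0.4030, -0.5930, 0.2710]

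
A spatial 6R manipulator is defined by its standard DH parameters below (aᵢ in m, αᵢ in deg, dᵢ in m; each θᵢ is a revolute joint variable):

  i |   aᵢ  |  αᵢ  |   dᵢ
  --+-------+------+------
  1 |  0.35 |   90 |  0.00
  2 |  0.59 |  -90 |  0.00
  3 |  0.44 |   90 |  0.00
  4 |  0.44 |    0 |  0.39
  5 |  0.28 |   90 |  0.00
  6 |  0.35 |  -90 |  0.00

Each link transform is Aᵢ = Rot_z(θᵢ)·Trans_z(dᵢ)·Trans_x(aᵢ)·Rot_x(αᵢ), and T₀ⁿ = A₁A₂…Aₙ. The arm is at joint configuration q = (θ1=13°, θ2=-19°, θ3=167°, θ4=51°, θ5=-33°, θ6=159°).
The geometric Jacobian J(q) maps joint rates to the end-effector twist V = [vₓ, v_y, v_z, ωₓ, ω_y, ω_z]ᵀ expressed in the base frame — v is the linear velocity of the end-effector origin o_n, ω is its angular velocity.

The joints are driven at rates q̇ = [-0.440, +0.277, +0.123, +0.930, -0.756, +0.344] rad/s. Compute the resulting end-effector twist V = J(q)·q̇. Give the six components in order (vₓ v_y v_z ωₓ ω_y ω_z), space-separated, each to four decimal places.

0.6063 -0.3507 0.1877 -0.1053 -0.1101 -0.6121

o_n = [0.3447, 0.7502, 0.2931]
J₁: ẑ×o_n = [-0.7502, 0.3447, 0.0000], ω = ẑ
J2: z=[0.2250, -0.9744, 0.0000] o=[0.3410, 0.0787, 0.0000] → [-0.2856, -0.0659, 0.1546, 0.2250, -0.9744, 0.0000]
J3: z=[0.3172, 0.0732, 0.9455] o=[0.8846, 0.2042, -0.1921] → [-0.4807, -0.6644, 0.2128, 0.3172, 0.0732, 0.9455]
J4: z=[-0.0119, 0.9972, -0.0732] o=[0.4673, 0.2095, -0.0525] → [0.3843, 0.0131, 0.1159, -0.0119, 0.9972, -0.0732]
J5: z=[-0.0119, 0.9972, -0.0732] o=[0.3086, 0.6268, 0.3301] → [-0.0278, -0.0031, -0.0375, -0.0119, 0.9972, -0.0732]
J6: z=[-0.5947, -0.0660, -0.8012] o=[0.0835, 0.6363, 0.4964] → [0.1047, -0.3301, -0.0506, -0.5947, -0.0660, -0.8012]
V = J·q̇ = [0.6063, -0.3507, 0.1877, -0.1053, -0.1101, -0.6121]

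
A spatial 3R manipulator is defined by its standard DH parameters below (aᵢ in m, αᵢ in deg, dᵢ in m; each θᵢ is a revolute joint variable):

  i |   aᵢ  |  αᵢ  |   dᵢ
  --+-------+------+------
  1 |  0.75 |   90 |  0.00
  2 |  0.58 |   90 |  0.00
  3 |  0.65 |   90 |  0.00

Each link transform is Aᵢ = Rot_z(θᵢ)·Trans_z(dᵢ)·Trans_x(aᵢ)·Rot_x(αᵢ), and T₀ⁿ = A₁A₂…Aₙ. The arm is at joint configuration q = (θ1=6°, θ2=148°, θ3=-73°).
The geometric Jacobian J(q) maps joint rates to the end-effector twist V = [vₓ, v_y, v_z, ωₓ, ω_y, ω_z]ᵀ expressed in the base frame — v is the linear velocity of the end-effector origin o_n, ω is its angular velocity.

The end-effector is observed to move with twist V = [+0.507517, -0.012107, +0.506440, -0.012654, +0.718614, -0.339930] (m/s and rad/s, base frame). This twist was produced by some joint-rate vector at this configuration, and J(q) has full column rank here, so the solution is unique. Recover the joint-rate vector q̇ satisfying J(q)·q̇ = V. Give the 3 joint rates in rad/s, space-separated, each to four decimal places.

-0.4400 -0.7160 0.1180

o_n = [0.0315, 0.6283, 0.4081]
J₁: ẑ×o_n = [-0.6283, 0.0315, 0.0000], ω = ẑ
J2: z=[0.1045, -0.9945, 0.0000] o=[0.7459, 0.0784, 0.0000] → [-0.4058, -0.0427, -0.6530, 0.1045, -0.9945, 0.0000]
J3: z=[0.5270, 0.0554, 0.8480] o=[0.2567, 0.0270, 0.3074] → [-0.5044, -0.2441, 0.3294, 0.5270, 0.0554, 0.8480]
q̇ = J⁺·V = [-0.4400, -0.7160, 0.1180]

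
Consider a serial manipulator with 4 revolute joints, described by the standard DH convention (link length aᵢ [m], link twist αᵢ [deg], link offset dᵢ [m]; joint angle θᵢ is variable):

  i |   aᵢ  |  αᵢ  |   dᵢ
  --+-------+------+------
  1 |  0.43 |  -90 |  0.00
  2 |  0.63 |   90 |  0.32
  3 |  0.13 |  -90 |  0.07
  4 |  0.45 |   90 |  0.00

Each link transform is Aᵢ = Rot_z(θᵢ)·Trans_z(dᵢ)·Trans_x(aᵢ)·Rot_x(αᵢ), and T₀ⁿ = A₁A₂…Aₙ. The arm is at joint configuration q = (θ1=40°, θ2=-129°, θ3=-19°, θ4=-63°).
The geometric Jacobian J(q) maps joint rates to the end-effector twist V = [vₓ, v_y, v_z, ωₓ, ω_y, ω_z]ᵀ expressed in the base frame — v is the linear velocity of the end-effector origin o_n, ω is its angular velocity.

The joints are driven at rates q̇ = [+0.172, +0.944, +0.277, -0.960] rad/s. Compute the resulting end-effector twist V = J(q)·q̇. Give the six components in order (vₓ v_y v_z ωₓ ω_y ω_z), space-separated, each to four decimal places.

o_n = [-0.5428, -0.1798, 0.4389]
J₁: ẑ×o_n = [0.1798, -0.5428, 0.0000], ω = ẑ
J2: z=[-0.6428, 0.7660, 0.0000] o=[0.3294, 0.2764, 0.0000] → [0.3362, 0.2821, 0.9614, -0.6428, 0.7660, 0.0000]
J3: z=[-0.5953, -0.4995, -0.6293] o=[-0.1800, 0.2667, 0.4896] → [-0.2556, 0.1981, 0.0846, -0.5953, -0.4995, -0.6293]
J4: z=[-0.7647, 0.5926, 0.2530] o=[-0.2537, 0.1496, 0.5411] → [0.0228, -0.1513, 0.4232, -0.7647, 0.5926, 0.2530]
V = J·q̇ = [0.2556, 0.3731, 0.5247, -0.0376, 0.0159, -0.2452]

0.2556 0.3731 0.5247 -0.0376 0.0159 -0.2452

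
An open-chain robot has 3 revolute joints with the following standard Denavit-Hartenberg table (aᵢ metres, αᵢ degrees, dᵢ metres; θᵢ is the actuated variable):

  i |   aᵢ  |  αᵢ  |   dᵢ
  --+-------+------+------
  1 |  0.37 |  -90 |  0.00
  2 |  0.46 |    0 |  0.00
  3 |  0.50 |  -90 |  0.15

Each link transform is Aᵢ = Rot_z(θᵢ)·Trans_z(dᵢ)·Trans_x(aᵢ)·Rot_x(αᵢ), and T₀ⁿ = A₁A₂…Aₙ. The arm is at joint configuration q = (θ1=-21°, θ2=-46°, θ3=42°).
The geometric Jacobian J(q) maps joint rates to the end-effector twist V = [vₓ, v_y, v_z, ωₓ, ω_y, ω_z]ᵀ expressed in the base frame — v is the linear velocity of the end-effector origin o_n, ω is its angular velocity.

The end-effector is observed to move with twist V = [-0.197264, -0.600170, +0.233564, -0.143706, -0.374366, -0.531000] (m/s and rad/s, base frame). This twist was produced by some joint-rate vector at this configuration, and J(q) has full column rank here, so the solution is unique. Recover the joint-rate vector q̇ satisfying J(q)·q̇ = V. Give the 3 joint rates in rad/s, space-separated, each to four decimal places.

o_n = [1.1632, -0.2858, 0.3658]
J₁: ẑ×o_n = [0.2858, 1.1632, -0.0000], ω = ẑ
J2: z=[0.3584, 0.9336, 0.0000] o=[0.3454, -0.1326, 0.0000] → [0.3415, -0.1311, -0.8183, 0.3584, 0.9336, 0.0000]
J3: z=[0.3584, 0.9336, 0.0000] o=[0.6437, -0.2471, 0.3309] → [0.0326, -0.0125, -0.4988, 0.3584, 0.9336, 0.0000]
q̇ = J⁺·V = [-0.5310, -0.1050, -0.2960]

-0.5310 -0.1050 -0.2960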